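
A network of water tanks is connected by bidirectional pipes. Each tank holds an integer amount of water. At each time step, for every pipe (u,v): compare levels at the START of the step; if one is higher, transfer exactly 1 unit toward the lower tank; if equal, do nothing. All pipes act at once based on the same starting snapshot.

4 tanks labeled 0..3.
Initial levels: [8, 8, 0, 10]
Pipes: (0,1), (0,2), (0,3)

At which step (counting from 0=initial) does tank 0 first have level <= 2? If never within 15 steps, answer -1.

Answer: -1

Derivation:
Step 1: flows [0=1,0->2,3->0] -> levels [8 8 1 9]
Step 2: flows [0=1,0->2,3->0] -> levels [8 8 2 8]
Step 3: flows [0=1,0->2,0=3] -> levels [7 8 3 8]
Step 4: flows [1->0,0->2,3->0] -> levels [8 7 4 7]
Step 5: flows [0->1,0->2,0->3] -> levels [5 8 5 8]
Step 6: flows [1->0,0=2,3->0] -> levels [7 7 5 7]
Step 7: flows [0=1,0->2,0=3] -> levels [6 7 6 7]
Step 8: flows [1->0,0=2,3->0] -> levels [8 6 6 6]
Step 9: flows [0->1,0->2,0->3] -> levels [5 7 7 7]
Step 10: flows [1->0,2->0,3->0] -> levels [8 6 6 6]
  -> period-2 cycle (repeats step 8); tank 0 never drops to <=2
Tank 0 never reaches <=2 within 15 steps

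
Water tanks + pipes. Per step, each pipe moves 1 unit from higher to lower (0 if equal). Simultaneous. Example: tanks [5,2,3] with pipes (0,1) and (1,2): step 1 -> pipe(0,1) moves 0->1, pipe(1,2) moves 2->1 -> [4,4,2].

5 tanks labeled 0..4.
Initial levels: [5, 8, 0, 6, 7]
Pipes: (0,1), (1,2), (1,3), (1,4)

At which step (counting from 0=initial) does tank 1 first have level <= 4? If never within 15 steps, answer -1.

Answer: 1

Derivation:
Step 1: flows [1->0,1->2,1->3,1->4] -> levels [6 4 1 7 8]
Tank 1 first reaches <=4 at step 1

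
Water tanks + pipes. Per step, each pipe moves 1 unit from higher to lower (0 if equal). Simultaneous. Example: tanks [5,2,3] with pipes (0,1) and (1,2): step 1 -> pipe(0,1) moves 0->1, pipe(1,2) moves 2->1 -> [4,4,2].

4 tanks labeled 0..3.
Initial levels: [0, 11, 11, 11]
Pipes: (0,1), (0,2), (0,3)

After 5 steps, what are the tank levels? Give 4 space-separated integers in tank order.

Answer: 9 8 8 8

Derivation:
Step 1: flows [1->0,2->0,3->0] -> levels [3 10 10 10]
Step 2: flows [1->0,2->0,3->0] -> levels [6 9 9 9]
Step 3: flows [1->0,2->0,3->0] -> levels [9 8 8 8]
Step 4: flows [0->1,0->2,0->3] -> levels [6 9 9 9]
  -> period-2 cycle: step 4 state = step 2 state
  -> state at step 5: (5-2) mod 2 = 1, same as step 3 -> [9 8 8 8]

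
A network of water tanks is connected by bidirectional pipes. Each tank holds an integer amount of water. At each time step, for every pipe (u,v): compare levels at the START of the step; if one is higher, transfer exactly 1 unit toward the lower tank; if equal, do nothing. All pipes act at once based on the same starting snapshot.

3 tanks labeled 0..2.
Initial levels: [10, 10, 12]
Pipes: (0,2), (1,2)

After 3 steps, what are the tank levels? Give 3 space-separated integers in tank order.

Step 1: flows [2->0,2->1] -> levels [11 11 10]
Step 2: flows [0->2,1->2] -> levels [10 10 12]
  -> period-2 cycle: step 2 state = step 0 state
  -> state at step 3: (3-0) mod 2 = 1, same as step 1 -> [11 11 10]

Answer: 11 11 10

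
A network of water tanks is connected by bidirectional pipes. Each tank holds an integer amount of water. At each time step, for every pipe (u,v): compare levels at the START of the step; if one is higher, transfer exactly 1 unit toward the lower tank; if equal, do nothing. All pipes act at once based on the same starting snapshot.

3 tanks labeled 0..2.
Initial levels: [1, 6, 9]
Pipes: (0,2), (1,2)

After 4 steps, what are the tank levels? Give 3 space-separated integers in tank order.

Answer: 5 6 5

Derivation:
Step 1: flows [2->0,2->1] -> levels [2 7 7]
Step 2: flows [2->0,1=2] -> levels [3 7 6]
Step 3: flows [2->0,1->2] -> levels [4 6 6]
Step 4: flows [2->0,1=2] -> levels [5 6 5]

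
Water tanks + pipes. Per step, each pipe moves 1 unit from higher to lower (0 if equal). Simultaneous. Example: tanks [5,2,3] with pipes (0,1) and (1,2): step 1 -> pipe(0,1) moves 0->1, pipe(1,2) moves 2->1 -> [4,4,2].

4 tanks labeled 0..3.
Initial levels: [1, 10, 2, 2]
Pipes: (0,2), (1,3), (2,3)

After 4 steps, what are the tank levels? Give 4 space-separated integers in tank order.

Answer: 2 6 3 4

Derivation:
Step 1: flows [2->0,1->3,2=3] -> levels [2 9 1 3]
Step 2: flows [0->2,1->3,3->2] -> levels [1 8 3 3]
Step 3: flows [2->0,1->3,2=3] -> levels [2 7 2 4]
Step 4: flows [0=2,1->3,3->2] -> levels [2 6 3 4]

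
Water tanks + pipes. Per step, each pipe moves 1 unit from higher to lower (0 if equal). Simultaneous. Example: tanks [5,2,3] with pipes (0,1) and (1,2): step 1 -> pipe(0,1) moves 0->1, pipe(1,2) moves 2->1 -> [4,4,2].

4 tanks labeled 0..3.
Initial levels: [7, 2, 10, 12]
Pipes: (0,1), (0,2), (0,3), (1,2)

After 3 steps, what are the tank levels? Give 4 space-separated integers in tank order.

Step 1: flows [0->1,2->0,3->0,2->1] -> levels [8 4 8 11]
Step 2: flows [0->1,0=2,3->0,2->1] -> levels [8 6 7 10]
Step 3: flows [0->1,0->2,3->0,2->1] -> levels [7 8 7 9]

Answer: 7 8 7 9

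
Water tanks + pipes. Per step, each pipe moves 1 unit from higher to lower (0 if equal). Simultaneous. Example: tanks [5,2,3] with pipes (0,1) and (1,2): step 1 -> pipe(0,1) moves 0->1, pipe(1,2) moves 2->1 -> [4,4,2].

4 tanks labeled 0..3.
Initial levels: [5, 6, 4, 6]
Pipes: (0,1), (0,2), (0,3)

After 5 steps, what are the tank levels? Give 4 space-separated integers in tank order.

Step 1: flows [1->0,0->2,3->0] -> levels [6 5 5 5]
Step 2: flows [0->1,0->2,0->3] -> levels [3 6 6 6]
Step 3: flows [1->0,2->0,3->0] -> levels [6 5 5 5]
  -> period-2 cycle: step 3 state = step 1 state
  -> state at step 5: (5-1) mod 2 = 0, same as step 1 -> [6 5 5 5]

Answer: 6 5 5 5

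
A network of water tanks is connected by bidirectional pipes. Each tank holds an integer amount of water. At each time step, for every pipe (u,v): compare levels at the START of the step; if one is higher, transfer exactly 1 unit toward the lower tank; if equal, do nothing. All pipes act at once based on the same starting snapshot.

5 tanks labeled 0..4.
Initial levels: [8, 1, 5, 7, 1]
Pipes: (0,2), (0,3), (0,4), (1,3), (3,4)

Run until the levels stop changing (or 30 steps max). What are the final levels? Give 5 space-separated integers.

Answer: 6 4 5 3 4

Derivation:
Step 1: flows [0->2,0->3,0->4,3->1,3->4] -> levels [5 2 6 6 3]
Step 2: flows [2->0,3->0,0->4,3->1,3->4] -> levels [6 3 5 3 5]
Step 3: flows [0->2,0->3,0->4,1=3,4->3] -> levels [3 3 6 5 5]
Step 4: flows [2->0,3->0,4->0,3->1,3=4] -> levels [6 4 5 3 4]
Step 5: flows [0->2,0->3,0->4,1->3,4->3] -> levels [3 3 6 6 4]
Step 6: flows [2->0,3->0,4->0,3->1,3->4] -> levels [6 4 5 3 4]
  -> period-2 cycle: step 6 state = step 4 state; never stabilizes
  -> state at step 30: (30-4) mod 2 = 0, same as step 4 -> [6 4 5 3 4]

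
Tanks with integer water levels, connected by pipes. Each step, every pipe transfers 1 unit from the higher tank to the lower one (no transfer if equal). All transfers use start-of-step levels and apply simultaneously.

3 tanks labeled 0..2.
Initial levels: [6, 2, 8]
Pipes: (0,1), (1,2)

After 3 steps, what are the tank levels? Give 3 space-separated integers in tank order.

Answer: 5 5 6

Derivation:
Step 1: flows [0->1,2->1] -> levels [5 4 7]
Step 2: flows [0->1,2->1] -> levels [4 6 6]
Step 3: flows [1->0,1=2] -> levels [5 5 6]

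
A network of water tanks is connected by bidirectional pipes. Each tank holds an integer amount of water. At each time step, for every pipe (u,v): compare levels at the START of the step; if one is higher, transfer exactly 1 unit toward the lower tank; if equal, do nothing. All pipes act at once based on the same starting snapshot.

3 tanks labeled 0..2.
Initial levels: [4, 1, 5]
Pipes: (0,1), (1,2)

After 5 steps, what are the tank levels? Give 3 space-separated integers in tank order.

Answer: 4 2 4

Derivation:
Step 1: flows [0->1,2->1] -> levels [3 3 4]
Step 2: flows [0=1,2->1] -> levels [3 4 3]
Step 3: flows [1->0,1->2] -> levels [4 2 4]
Step 4: flows [0->1,2->1] -> levels [3 4 3]
  -> period-2 cycle: step 4 state = step 2 state
  -> state at step 5: (5-2) mod 2 = 1, same as step 3 -> [4 2 4]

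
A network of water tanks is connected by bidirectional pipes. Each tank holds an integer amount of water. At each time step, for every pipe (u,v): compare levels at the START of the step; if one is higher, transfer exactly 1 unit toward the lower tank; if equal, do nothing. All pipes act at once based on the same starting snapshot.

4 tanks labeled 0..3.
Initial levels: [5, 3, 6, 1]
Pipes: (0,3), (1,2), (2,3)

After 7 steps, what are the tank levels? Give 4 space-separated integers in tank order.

Step 1: flows [0->3,2->1,2->3] -> levels [4 4 4 3]
Step 2: flows [0->3,1=2,2->3] -> levels [3 4 3 5]
Step 3: flows [3->0,1->2,3->2] -> levels [4 3 5 3]
Step 4: flows [0->3,2->1,2->3] -> levels [3 4 3 5]
  -> period-2 cycle: step 4 state = step 2 state
  -> state at step 7: (7-2) mod 2 = 1, same as step 3 -> [4 3 5 3]

Answer: 4 3 5 3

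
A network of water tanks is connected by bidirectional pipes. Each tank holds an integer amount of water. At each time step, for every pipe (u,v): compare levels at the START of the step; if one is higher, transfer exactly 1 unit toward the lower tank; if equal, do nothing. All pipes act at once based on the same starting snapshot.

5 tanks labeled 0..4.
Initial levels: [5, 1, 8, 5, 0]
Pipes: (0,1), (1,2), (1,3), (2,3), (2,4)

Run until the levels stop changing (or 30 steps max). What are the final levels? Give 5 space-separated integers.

Answer: 4 5 2 4 4

Derivation:
Step 1: flows [0->1,2->1,3->1,2->3,2->4] -> levels [4 4 5 5 1]
Step 2: flows [0=1,2->1,3->1,2=3,2->4] -> levels [4 6 3 4 2]
Step 3: flows [1->0,1->2,1->3,3->2,2->4] -> levels [5 3 4 4 3]
Step 4: flows [0->1,2->1,3->1,2=3,2->4] -> levels [4 6 2 3 4]
Step 5: flows [1->0,1->2,1->3,3->2,4->2] -> levels [5 3 5 3 3]
Step 6: flows [0->1,2->1,1=3,2->3,2->4] -> levels [4 5 2 4 4]
Step 7: flows [1->0,1->2,1->3,3->2,4->2] -> levels [5 2 5 4 3]
Step 8: flows [0->1,2->1,3->1,2->3,2->4] -> levels [4 5 2 4 4]
  -> period-2 cycle: step 8 state = step 6 state; never stabilizes
  -> state at step 30: (30-6) mod 2 = 0, same as step 6 -> [4 5 2 4 4]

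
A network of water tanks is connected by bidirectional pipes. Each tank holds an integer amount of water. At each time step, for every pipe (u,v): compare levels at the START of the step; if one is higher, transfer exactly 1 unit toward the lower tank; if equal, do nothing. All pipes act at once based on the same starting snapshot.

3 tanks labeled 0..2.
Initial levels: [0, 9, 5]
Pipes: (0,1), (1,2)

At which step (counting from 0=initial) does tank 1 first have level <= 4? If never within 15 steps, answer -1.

Answer: 5

Derivation:
Step 1: flows [1->0,1->2] -> levels [1 7 6]
Step 2: flows [1->0,1->2] -> levels [2 5 7]
Step 3: flows [1->0,2->1] -> levels [3 5 6]
Step 4: flows [1->0,2->1] -> levels [4 5 5]
Step 5: flows [1->0,1=2] -> levels [5 4 5]
Tank 1 first reaches <=4 at step 5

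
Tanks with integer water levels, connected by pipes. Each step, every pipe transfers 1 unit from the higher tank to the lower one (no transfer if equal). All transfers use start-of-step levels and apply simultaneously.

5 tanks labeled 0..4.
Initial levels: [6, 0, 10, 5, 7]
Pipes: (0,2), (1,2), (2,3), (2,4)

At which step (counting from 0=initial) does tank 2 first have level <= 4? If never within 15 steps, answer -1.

Answer: 3

Derivation:
Step 1: flows [2->0,2->1,2->3,2->4] -> levels [7 1 6 6 8]
Step 2: flows [0->2,2->1,2=3,4->2] -> levels [6 2 7 6 7]
Step 3: flows [2->0,2->1,2->3,2=4] -> levels [7 3 4 7 7]
Tank 2 first reaches <=4 at step 3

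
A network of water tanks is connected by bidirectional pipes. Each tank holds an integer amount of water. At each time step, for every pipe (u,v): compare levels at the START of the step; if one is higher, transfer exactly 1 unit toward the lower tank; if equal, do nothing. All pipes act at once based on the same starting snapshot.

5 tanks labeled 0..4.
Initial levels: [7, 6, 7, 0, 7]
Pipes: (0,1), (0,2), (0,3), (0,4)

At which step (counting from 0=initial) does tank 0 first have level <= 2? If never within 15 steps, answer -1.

Step 1: flows [0->1,0=2,0->3,0=4] -> levels [5 7 7 1 7]
Step 2: flows [1->0,2->0,0->3,4->0] -> levels [7 6 6 2 6]
Step 3: flows [0->1,0->2,0->3,0->4] -> levels [3 7 7 3 7]
Step 4: flows [1->0,2->0,0=3,4->0] -> levels [6 6 6 3 6]
Step 5: flows [0=1,0=2,0->3,0=4] -> levels [5 6 6 4 6]
Step 6: flows [1->0,2->0,0->3,4->0] -> levels [7 5 5 5 5]
Step 7: flows [0->1,0->2,0->3,0->4] -> levels [3 6 6 6 6]
Step 8: flows [1->0,2->0,3->0,4->0] -> levels [7 5 5 5 5]
  -> period-2 cycle (repeats step 6); tank 0 never drops to <=2
Tank 0 never reaches <=2 within 15 steps

Answer: -1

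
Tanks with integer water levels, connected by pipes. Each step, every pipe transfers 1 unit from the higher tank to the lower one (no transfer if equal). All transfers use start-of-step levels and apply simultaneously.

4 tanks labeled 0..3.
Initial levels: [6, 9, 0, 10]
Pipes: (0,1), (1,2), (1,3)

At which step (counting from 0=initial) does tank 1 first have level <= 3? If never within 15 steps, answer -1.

Answer: -1

Derivation:
Step 1: flows [1->0,1->2,3->1] -> levels [7 8 1 9]
Step 2: flows [1->0,1->2,3->1] -> levels [8 7 2 8]
Step 3: flows [0->1,1->2,3->1] -> levels [7 8 3 7]
Step 4: flows [1->0,1->2,1->3] -> levels [8 5 4 8]
Step 5: flows [0->1,1->2,3->1] -> levels [7 6 5 7]
Step 6: flows [0->1,1->2,3->1] -> levels [6 7 6 6]
Step 7: flows [1->0,1->2,1->3] -> levels [7 4 7 7]
Step 8: flows [0->1,2->1,3->1] -> levels [6 7 6 6]
  -> period-2 cycle (repeats step 6); tank 1 never drops to <=3
Tank 1 never reaches <=3 within 15 steps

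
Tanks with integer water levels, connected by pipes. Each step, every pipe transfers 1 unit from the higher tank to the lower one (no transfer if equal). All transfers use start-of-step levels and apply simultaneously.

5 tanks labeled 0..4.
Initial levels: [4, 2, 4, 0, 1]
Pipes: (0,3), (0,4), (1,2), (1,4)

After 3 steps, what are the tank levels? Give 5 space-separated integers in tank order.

Answer: 1 2 3 2 3

Derivation:
Step 1: flows [0->3,0->4,2->1,1->4] -> levels [2 2 3 1 3]
Step 2: flows [0->3,4->0,2->1,4->1] -> levels [2 4 2 2 1]
Step 3: flows [0=3,0->4,1->2,1->4] -> levels [1 2 3 2 3]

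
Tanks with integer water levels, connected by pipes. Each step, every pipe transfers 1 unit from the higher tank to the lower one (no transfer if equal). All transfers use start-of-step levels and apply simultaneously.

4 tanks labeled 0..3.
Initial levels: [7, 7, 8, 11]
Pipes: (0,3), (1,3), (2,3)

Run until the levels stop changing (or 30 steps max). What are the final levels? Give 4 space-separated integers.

Answer: 8 8 8 9

Derivation:
Step 1: flows [3->0,3->1,3->2] -> levels [8 8 9 8]
Step 2: flows [0=3,1=3,2->3] -> levels [8 8 8 9]
Step 3: flows [3->0,3->1,3->2] -> levels [9 9 9 6]
Step 4: flows [0->3,1->3,2->3] -> levels [8 8 8 9]
  -> period-2 cycle: step 4 state = step 2 state; never stabilizes
  -> state at step 30: (30-2) mod 2 = 0, same as step 2 -> [8 8 8 9]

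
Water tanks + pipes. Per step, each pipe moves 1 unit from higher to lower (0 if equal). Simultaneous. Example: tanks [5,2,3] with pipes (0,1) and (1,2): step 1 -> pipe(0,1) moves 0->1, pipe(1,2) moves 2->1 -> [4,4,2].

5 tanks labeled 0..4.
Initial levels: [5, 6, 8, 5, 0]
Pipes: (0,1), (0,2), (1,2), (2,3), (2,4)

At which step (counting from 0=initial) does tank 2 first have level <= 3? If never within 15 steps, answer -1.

Answer: 3

Derivation:
Step 1: flows [1->0,2->0,2->1,2->3,2->4] -> levels [7 6 4 6 1]
Step 2: flows [0->1,0->2,1->2,3->2,2->4] -> levels [5 6 6 5 2]
Step 3: flows [1->0,2->0,1=2,2->3,2->4] -> levels [7 5 3 6 3]
Tank 2 first reaches <=3 at step 3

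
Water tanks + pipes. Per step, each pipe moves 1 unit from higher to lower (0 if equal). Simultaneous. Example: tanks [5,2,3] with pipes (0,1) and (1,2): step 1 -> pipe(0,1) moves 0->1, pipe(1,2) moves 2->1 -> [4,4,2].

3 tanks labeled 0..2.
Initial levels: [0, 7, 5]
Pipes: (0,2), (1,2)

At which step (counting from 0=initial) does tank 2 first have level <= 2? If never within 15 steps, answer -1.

Step 1: flows [2->0,1->2] -> levels [1 6 5]
Step 2: flows [2->0,1->2] -> levels [2 5 5]
Step 3: flows [2->0,1=2] -> levels [3 5 4]
Step 4: flows [2->0,1->2] -> levels [4 4 4]
Step 5: flows [0=2,1=2] -> levels [4 4 4]
  -> stable; tank 2 stays at 4 > 2
Tank 2 never reaches <=2 within 15 steps

Answer: -1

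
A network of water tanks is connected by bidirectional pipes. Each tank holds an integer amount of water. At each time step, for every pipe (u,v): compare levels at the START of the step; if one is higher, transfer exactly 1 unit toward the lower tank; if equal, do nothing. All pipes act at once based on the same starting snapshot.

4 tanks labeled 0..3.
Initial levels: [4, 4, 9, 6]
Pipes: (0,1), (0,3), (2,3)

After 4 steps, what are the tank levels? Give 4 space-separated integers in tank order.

Step 1: flows [0=1,3->0,2->3] -> levels [5 4 8 6]
Step 2: flows [0->1,3->0,2->3] -> levels [5 5 7 6]
Step 3: flows [0=1,3->0,2->3] -> levels [6 5 6 6]
Step 4: flows [0->1,0=3,2=3] -> levels [5 6 6 6]

Answer: 5 6 6 6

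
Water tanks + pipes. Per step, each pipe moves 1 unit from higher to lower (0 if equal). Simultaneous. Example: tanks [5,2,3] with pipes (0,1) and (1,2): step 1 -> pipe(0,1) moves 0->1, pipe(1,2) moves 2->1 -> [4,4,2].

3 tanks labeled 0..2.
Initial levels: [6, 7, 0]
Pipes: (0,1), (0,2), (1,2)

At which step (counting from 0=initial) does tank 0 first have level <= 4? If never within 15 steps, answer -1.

Answer: 2

Derivation:
Step 1: flows [1->0,0->2,1->2] -> levels [6 5 2]
Step 2: flows [0->1,0->2,1->2] -> levels [4 5 4]
Tank 0 first reaches <=4 at step 2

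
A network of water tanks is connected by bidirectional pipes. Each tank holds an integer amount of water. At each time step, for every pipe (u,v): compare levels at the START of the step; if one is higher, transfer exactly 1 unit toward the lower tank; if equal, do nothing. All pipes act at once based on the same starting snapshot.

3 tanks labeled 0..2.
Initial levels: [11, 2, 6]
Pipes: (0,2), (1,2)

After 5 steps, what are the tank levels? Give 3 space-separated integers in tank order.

Answer: 6 6 7

Derivation:
Step 1: flows [0->2,2->1] -> levels [10 3 6]
Step 2: flows [0->2,2->1] -> levels [9 4 6]
Step 3: flows [0->2,2->1] -> levels [8 5 6]
Step 4: flows [0->2,2->1] -> levels [7 6 6]
Step 5: flows [0->2,1=2] -> levels [6 6 7]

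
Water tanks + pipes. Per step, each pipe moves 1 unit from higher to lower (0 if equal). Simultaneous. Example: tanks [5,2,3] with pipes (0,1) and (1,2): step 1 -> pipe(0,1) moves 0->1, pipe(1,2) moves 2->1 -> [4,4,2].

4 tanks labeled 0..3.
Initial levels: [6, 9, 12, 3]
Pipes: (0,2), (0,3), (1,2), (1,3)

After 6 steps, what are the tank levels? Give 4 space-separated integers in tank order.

Answer: 7 8 7 8

Derivation:
Step 1: flows [2->0,0->3,2->1,1->3] -> levels [6 9 10 5]
Step 2: flows [2->0,0->3,2->1,1->3] -> levels [6 9 8 7]
Step 3: flows [2->0,3->0,1->2,1->3] -> levels [8 7 8 7]
Step 4: flows [0=2,0->3,2->1,1=3] -> levels [7 8 7 8]
Step 5: flows [0=2,3->0,1->2,1=3] -> levels [8 7 8 7]
  -> period-2 cycle: step 5 state = step 3 state
  -> state at step 6: (6-3) mod 2 = 1, same as step 4 -> [7 8 7 8]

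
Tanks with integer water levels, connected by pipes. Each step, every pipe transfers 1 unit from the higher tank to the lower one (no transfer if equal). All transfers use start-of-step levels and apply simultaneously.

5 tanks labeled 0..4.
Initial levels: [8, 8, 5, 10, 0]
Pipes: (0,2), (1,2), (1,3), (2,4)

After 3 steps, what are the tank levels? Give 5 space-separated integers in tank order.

Step 1: flows [0->2,1->2,3->1,2->4] -> levels [7 8 6 9 1]
Step 2: flows [0->2,1->2,3->1,2->4] -> levels [6 8 7 8 2]
Step 3: flows [2->0,1->2,1=3,2->4] -> levels [7 7 6 8 3]

Answer: 7 7 6 8 3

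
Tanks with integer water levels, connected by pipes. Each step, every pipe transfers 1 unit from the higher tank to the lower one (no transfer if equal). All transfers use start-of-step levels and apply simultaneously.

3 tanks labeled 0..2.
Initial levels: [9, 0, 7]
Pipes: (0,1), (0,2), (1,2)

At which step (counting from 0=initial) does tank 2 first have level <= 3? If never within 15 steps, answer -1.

Step 1: flows [0->1,0->2,2->1] -> levels [7 2 7]
Step 2: flows [0->1,0=2,2->1] -> levels [6 4 6]
Step 3: flows [0->1,0=2,2->1] -> levels [5 6 5]
Step 4: flows [1->0,0=2,1->2] -> levels [6 4 6]
  -> period-2 cycle (repeats step 2); tank 2 never drops to <=3
Tank 2 never reaches <=3 within 15 steps

Answer: -1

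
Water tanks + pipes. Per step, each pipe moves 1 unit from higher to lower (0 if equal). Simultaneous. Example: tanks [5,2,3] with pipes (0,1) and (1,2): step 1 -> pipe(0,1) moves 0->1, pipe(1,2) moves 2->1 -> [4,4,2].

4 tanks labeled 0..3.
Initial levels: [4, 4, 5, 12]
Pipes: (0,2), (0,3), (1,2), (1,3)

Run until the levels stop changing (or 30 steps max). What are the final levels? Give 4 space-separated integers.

Step 1: flows [2->0,3->0,2->1,3->1] -> levels [6 6 3 10]
Step 2: flows [0->2,3->0,1->2,3->1] -> levels [6 6 5 8]
Step 3: flows [0->2,3->0,1->2,3->1] -> levels [6 6 7 6]
Step 4: flows [2->0,0=3,2->1,1=3] -> levels [7 7 5 6]
Step 5: flows [0->2,0->3,1->2,1->3] -> levels [5 5 7 8]
Step 6: flows [2->0,3->0,2->1,3->1] -> levels [7 7 5 6]
  -> period-2 cycle: step 6 state = step 4 state; never stabilizes
  -> state at step 30: (30-4) mod 2 = 0, same as step 4 -> [7 7 5 6]

Answer: 7 7 5 6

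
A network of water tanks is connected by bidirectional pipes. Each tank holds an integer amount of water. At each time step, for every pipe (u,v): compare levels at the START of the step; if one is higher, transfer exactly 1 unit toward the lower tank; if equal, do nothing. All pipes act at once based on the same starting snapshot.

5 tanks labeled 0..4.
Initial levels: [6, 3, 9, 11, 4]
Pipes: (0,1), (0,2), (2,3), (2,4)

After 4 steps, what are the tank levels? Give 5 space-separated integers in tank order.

Answer: 6 6 8 7 6

Derivation:
Step 1: flows [0->1,2->0,3->2,2->4] -> levels [6 4 8 10 5]
Step 2: flows [0->1,2->0,3->2,2->4] -> levels [6 5 7 9 6]
Step 3: flows [0->1,2->0,3->2,2->4] -> levels [6 6 6 8 7]
Step 4: flows [0=1,0=2,3->2,4->2] -> levels [6 6 8 7 6]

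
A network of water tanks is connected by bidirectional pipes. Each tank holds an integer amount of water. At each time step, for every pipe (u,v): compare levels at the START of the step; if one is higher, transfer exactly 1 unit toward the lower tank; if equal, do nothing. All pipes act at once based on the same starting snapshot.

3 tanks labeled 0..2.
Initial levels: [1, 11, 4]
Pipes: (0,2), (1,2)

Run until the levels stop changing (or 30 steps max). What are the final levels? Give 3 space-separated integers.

Answer: 5 5 6

Derivation:
Step 1: flows [2->0,1->2] -> levels [2 10 4]
Step 2: flows [2->0,1->2] -> levels [3 9 4]
Step 3: flows [2->0,1->2] -> levels [4 8 4]
Step 4: flows [0=2,1->2] -> levels [4 7 5]
Step 5: flows [2->0,1->2] -> levels [5 6 5]
Step 6: flows [0=2,1->2] -> levels [5 5 6]
Step 7: flows [2->0,2->1] -> levels [6 6 4]
Step 8: flows [0->2,1->2] -> levels [5 5 6]
  -> period-2 cycle: step 8 state = step 6 state; never stabilizes
  -> state at step 30: (30-6) mod 2 = 0, same as step 6 -> [5 5 6]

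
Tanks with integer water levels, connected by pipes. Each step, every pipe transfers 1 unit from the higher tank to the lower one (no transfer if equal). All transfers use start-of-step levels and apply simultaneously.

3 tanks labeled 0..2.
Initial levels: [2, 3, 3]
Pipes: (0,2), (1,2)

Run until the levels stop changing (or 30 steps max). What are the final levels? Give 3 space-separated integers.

Step 1: flows [2->0,1=2] -> levels [3 3 2]
Step 2: flows [0->2,1->2] -> levels [2 2 4]
Step 3: flows [2->0,2->1] -> levels [3 3 2]
  -> period-2 cycle: step 3 state = step 1 state; never stabilizes
  -> state at step 30: (30-1) mod 2 = 1, same as step 2 -> [2 2 4]

Answer: 2 2 4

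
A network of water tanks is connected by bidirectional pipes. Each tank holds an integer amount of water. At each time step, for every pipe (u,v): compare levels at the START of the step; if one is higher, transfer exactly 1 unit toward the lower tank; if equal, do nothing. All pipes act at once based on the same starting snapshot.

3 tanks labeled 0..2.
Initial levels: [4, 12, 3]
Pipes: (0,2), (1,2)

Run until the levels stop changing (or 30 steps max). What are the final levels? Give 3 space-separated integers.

Answer: 6 6 7

Derivation:
Step 1: flows [0->2,1->2] -> levels [3 11 5]
Step 2: flows [2->0,1->2] -> levels [4 10 5]
Step 3: flows [2->0,1->2] -> levels [5 9 5]
Step 4: flows [0=2,1->2] -> levels [5 8 6]
Step 5: flows [2->0,1->2] -> levels [6 7 6]
Step 6: flows [0=2,1->2] -> levels [6 6 7]
Step 7: flows [2->0,2->1] -> levels [7 7 5]
Step 8: flows [0->2,1->2] -> levels [6 6 7]
  -> period-2 cycle: step 8 state = step 6 state; never stabilizes
  -> state at step 30: (30-6) mod 2 = 0, same as step 6 -> [6 6 7]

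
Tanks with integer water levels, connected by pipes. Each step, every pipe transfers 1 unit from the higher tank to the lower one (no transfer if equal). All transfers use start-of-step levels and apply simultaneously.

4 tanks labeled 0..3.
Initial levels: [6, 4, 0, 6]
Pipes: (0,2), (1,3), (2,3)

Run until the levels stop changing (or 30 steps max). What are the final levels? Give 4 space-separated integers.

Step 1: flows [0->2,3->1,3->2] -> levels [5 5 2 4]
Step 2: flows [0->2,1->3,3->2] -> levels [4 4 4 4]
Step 3: flows [0=2,1=3,2=3] -> levels [4 4 4 4]
  -> stable (no change)

Answer: 4 4 4 4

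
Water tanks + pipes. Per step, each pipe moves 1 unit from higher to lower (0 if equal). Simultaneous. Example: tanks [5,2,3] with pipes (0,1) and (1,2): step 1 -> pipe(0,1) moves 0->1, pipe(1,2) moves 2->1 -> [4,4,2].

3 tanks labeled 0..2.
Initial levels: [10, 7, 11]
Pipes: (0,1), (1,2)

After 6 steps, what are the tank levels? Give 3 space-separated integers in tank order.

Step 1: flows [0->1,2->1] -> levels [9 9 10]
Step 2: flows [0=1,2->1] -> levels [9 10 9]
Step 3: flows [1->0,1->2] -> levels [10 8 10]
Step 4: flows [0->1,2->1] -> levels [9 10 9]
  -> period-2 cycle: step 4 state = step 2 state
  -> state at step 6: (6-2) mod 2 = 0, same as step 2 -> [9 10 9]

Answer: 9 10 9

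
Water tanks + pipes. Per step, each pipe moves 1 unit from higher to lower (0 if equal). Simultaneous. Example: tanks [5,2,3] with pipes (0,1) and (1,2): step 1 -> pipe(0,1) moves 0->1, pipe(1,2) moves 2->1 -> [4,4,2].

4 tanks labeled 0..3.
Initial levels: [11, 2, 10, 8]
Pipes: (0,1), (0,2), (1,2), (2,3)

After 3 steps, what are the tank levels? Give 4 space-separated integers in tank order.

Answer: 7 8 8 8

Derivation:
Step 1: flows [0->1,0->2,2->1,2->3] -> levels [9 4 9 9]
Step 2: flows [0->1,0=2,2->1,2=3] -> levels [8 6 8 9]
Step 3: flows [0->1,0=2,2->1,3->2] -> levels [7 8 8 8]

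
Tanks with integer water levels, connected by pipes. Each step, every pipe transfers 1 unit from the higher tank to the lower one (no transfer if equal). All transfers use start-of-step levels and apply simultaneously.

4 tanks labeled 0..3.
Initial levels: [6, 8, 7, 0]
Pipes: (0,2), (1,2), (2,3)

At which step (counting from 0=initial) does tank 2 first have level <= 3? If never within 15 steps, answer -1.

Step 1: flows [2->0,1->2,2->3] -> levels [7 7 6 1]
Step 2: flows [0->2,1->2,2->3] -> levels [6 6 7 2]
Step 3: flows [2->0,2->1,2->3] -> levels [7 7 4 3]
Step 4: flows [0->2,1->2,2->3] -> levels [6 6 5 4]
Step 5: flows [0->2,1->2,2->3] -> levels [5 5 6 5]
Step 6: flows [2->0,2->1,2->3] -> levels [6 6 3 6]
Tank 2 first reaches <=3 at step 6

Answer: 6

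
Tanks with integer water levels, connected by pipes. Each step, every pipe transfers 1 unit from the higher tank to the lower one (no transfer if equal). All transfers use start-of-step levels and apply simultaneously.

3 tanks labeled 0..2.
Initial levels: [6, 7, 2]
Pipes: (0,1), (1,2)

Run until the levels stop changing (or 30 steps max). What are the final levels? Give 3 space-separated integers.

Answer: 5 5 5

Derivation:
Step 1: flows [1->0,1->2] -> levels [7 5 3]
Step 2: flows [0->1,1->2] -> levels [6 5 4]
Step 3: flows [0->1,1->2] -> levels [5 5 5]
Step 4: flows [0=1,1=2] -> levels [5 5 5]
  -> stable (no change)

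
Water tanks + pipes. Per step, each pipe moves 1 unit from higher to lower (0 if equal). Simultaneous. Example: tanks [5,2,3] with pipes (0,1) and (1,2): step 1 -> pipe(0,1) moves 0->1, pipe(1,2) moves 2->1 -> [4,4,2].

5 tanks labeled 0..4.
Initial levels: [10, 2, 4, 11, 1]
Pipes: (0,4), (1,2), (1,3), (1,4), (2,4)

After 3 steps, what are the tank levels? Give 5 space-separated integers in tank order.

Step 1: flows [0->4,2->1,3->1,1->4,2->4] -> levels [9 3 2 10 4]
Step 2: flows [0->4,1->2,3->1,4->1,4->2] -> levels [8 4 4 9 3]
Step 3: flows [0->4,1=2,3->1,1->4,2->4] -> levels [7 4 3 8 6]

Answer: 7 4 3 8 6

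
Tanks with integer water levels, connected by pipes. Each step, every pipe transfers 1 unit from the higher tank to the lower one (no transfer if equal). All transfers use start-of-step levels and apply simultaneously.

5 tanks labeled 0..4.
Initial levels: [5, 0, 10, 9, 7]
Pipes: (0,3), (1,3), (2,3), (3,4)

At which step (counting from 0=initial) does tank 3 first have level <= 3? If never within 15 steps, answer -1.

Step 1: flows [3->0,3->1,2->3,3->4] -> levels [6 1 9 7 8]
Step 2: flows [3->0,3->1,2->3,4->3] -> levels [7 2 8 7 7]
Step 3: flows [0=3,3->1,2->3,3=4] -> levels [7 3 7 7 7]
Step 4: flows [0=3,3->1,2=3,3=4] -> levels [7 4 7 6 7]
Step 5: flows [0->3,3->1,2->3,4->3] -> levels [6 5 6 8 6]
Step 6: flows [3->0,3->1,3->2,3->4] -> levels [7 6 7 4 7]
Step 7: flows [0->3,1->3,2->3,4->3] -> levels [6 5 6 8 6]
  -> period-2 cycle (repeats step 5); tank 3 never drops to <=3
Tank 3 never reaches <=3 within 15 steps

Answer: -1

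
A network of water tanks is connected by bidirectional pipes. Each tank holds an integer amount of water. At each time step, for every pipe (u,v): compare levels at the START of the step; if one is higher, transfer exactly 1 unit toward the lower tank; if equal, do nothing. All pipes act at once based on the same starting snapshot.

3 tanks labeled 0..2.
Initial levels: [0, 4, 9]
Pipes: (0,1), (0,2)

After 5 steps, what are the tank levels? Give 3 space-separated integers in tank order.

Answer: 5 4 4

Derivation:
Step 1: flows [1->0,2->0] -> levels [2 3 8]
Step 2: flows [1->0,2->0] -> levels [4 2 7]
Step 3: flows [0->1,2->0] -> levels [4 3 6]
Step 4: flows [0->1,2->0] -> levels [4 4 5]
Step 5: flows [0=1,2->0] -> levels [5 4 4]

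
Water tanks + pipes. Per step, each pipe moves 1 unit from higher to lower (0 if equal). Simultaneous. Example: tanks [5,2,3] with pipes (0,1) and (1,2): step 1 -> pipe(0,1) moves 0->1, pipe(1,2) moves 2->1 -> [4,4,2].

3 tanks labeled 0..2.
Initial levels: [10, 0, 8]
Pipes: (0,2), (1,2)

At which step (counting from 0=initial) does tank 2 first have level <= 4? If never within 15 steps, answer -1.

Step 1: flows [0->2,2->1] -> levels [9 1 8]
Step 2: flows [0->2,2->1] -> levels [8 2 8]
Step 3: flows [0=2,2->1] -> levels [8 3 7]
Step 4: flows [0->2,2->1] -> levels [7 4 7]
Step 5: flows [0=2,2->1] -> levels [7 5 6]
Step 6: flows [0->2,2->1] -> levels [6 6 6]
Step 7: flows [0=2,1=2] -> levels [6 6 6]
  -> stable; tank 2 stays at 6 > 4
Tank 2 never reaches <=4 within 15 steps

Answer: -1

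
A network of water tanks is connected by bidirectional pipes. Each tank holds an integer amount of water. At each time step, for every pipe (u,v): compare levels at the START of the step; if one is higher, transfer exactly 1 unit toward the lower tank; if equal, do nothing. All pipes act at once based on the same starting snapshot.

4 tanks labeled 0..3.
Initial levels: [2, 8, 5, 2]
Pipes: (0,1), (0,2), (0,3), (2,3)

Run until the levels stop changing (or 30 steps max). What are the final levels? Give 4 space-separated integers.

Answer: 3 6 4 4

Derivation:
Step 1: flows [1->0,2->0,0=3,2->3] -> levels [4 7 3 3]
Step 2: flows [1->0,0->2,0->3,2=3] -> levels [3 6 4 4]
Step 3: flows [1->0,2->0,3->0,2=3] -> levels [6 5 3 3]
Step 4: flows [0->1,0->2,0->3,2=3] -> levels [3 6 4 4]
  -> period-2 cycle: step 4 state = step 2 state; never stabilizes
  -> state at step 30: (30-2) mod 2 = 0, same as step 2 -> [3 6 4 4]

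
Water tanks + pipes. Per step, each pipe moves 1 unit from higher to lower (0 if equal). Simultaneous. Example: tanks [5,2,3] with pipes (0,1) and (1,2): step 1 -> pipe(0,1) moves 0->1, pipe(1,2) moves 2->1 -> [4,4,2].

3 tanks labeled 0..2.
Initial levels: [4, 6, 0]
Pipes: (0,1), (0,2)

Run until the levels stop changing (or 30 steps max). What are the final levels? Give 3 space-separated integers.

Answer: 4 3 3

Derivation:
Step 1: flows [1->0,0->2] -> levels [4 5 1]
Step 2: flows [1->0,0->2] -> levels [4 4 2]
Step 3: flows [0=1,0->2] -> levels [3 4 3]
Step 4: flows [1->0,0=2] -> levels [4 3 3]
Step 5: flows [0->1,0->2] -> levels [2 4 4]
Step 6: flows [1->0,2->0] -> levels [4 3 3]
  -> period-2 cycle: step 6 state = step 4 state; never stabilizes
  -> state at step 30: (30-4) mod 2 = 0, same as step 4 -> [4 3 3]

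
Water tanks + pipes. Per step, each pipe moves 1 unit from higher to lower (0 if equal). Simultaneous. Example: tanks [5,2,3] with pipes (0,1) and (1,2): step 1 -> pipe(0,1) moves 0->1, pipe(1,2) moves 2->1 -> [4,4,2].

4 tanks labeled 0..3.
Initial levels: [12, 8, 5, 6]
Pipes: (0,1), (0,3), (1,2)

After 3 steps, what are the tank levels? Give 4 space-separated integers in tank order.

Step 1: flows [0->1,0->3,1->2] -> levels [10 8 6 7]
Step 2: flows [0->1,0->3,1->2] -> levels [8 8 7 8]
Step 3: flows [0=1,0=3,1->2] -> levels [8 7 8 8]

Answer: 8 7 8 8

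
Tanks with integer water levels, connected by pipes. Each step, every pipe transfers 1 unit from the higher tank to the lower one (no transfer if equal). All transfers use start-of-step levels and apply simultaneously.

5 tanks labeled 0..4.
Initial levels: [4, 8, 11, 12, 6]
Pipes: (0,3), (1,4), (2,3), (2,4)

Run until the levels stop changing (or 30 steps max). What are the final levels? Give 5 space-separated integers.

Step 1: flows [3->0,1->4,3->2,2->4] -> levels [5 7 11 10 8]
Step 2: flows [3->0,4->1,2->3,2->4] -> levels [6 8 9 10 8]
Step 3: flows [3->0,1=4,3->2,2->4] -> levels [7 8 9 8 9]
Step 4: flows [3->0,4->1,2->3,2=4] -> levels [8 9 8 8 8]
Step 5: flows [0=3,1->4,2=3,2=4] -> levels [8 8 8 8 9]
Step 6: flows [0=3,4->1,2=3,4->2] -> levels [8 9 9 8 7]
Step 7: flows [0=3,1->4,2->3,2->4] -> levels [8 8 7 9 9]
Step 8: flows [3->0,4->1,3->2,4->2] -> levels [9 9 9 7 7]
Step 9: flows [0->3,1->4,2->3,2->4] -> levels [8 8 7 9 9]
  -> period-2 cycle: step 9 state = step 7 state; never stabilizes
  -> state at step 30: (30-7) mod 2 = 1, same as step 8 -> [9 9 9 7 7]

Answer: 9 9 9 7 7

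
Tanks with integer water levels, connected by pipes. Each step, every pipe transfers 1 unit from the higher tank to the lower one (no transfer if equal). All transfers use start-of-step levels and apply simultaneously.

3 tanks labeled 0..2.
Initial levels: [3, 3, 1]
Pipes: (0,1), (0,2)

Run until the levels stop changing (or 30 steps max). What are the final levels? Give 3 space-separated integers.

Answer: 3 2 2

Derivation:
Step 1: flows [0=1,0->2] -> levels [2 3 2]
Step 2: flows [1->0,0=2] -> levels [3 2 2]
Step 3: flows [0->1,0->2] -> levels [1 3 3]
Step 4: flows [1->0,2->0] -> levels [3 2 2]
  -> period-2 cycle: step 4 state = step 2 state; never stabilizes
  -> state at step 30: (30-2) mod 2 = 0, same as step 2 -> [3 2 2]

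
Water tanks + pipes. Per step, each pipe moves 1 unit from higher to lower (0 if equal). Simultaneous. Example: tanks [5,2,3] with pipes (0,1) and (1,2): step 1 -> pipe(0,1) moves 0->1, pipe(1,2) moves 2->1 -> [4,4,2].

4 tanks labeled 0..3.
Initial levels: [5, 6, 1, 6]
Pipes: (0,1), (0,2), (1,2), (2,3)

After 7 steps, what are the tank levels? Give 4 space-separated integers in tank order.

Answer: 5 5 3 5

Derivation:
Step 1: flows [1->0,0->2,1->2,3->2] -> levels [5 4 4 5]
Step 2: flows [0->1,0->2,1=2,3->2] -> levels [3 5 6 4]
Step 3: flows [1->0,2->0,2->1,2->3] -> levels [5 5 3 5]
Step 4: flows [0=1,0->2,1->2,3->2] -> levels [4 4 6 4]
Step 5: flows [0=1,2->0,2->1,2->3] -> levels [5 5 3 5]
  -> period-2 cycle: step 5 state = step 3 state
  -> state at step 7: (7-3) mod 2 = 0, same as step 3 -> [5 5 3 5]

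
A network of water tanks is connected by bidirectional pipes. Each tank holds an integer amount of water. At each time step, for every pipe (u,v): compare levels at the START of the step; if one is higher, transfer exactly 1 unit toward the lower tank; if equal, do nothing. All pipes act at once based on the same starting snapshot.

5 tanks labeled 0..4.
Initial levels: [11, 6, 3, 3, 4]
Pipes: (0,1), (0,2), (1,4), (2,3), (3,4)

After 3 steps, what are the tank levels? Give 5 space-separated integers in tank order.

Answer: 5 6 5 6 5

Derivation:
Step 1: flows [0->1,0->2,1->4,2=3,4->3] -> levels [9 6 4 4 4]
Step 2: flows [0->1,0->2,1->4,2=3,3=4] -> levels [7 6 5 4 5]
Step 3: flows [0->1,0->2,1->4,2->3,4->3] -> levels [5 6 5 6 5]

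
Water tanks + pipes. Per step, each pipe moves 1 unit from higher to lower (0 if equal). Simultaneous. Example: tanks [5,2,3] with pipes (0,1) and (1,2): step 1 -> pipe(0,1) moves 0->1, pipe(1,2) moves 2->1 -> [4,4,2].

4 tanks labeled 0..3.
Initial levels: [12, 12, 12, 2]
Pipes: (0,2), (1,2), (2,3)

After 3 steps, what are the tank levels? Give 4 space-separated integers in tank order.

Step 1: flows [0=2,1=2,2->3] -> levels [12 12 11 3]
Step 2: flows [0->2,1->2,2->3] -> levels [11 11 12 4]
Step 3: flows [2->0,2->1,2->3] -> levels [12 12 9 5]

Answer: 12 12 9 5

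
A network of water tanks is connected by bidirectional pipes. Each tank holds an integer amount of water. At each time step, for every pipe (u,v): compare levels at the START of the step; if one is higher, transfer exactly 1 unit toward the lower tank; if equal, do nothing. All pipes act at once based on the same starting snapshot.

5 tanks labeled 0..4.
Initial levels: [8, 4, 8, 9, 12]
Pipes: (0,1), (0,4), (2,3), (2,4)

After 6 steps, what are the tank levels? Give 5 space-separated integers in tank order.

Step 1: flows [0->1,4->0,3->2,4->2] -> levels [8 5 10 8 10]
Step 2: flows [0->1,4->0,2->3,2=4] -> levels [8 6 9 9 9]
Step 3: flows [0->1,4->0,2=3,2=4] -> levels [8 7 9 9 8]
Step 4: flows [0->1,0=4,2=3,2->4] -> levels [7 8 8 9 9]
Step 5: flows [1->0,4->0,3->2,4->2] -> levels [9 7 10 8 7]
Step 6: flows [0->1,0->4,2->3,2->4] -> levels [7 8 8 9 9]

Answer: 7 8 8 9 9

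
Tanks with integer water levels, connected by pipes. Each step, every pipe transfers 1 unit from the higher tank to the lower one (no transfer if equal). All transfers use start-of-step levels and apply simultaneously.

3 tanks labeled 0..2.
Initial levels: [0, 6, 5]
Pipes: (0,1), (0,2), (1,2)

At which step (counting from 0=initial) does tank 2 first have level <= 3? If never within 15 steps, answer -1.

Answer: 2

Derivation:
Step 1: flows [1->0,2->0,1->2] -> levels [2 4 5]
Step 2: flows [1->0,2->0,2->1] -> levels [4 4 3]
Tank 2 first reaches <=3 at step 2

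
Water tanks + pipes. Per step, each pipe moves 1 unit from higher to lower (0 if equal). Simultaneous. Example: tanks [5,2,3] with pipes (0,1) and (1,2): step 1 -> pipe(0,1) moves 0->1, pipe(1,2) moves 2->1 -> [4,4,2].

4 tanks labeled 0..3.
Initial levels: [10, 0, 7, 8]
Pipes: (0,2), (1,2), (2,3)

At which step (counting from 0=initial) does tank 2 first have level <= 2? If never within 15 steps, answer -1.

Answer: -1

Derivation:
Step 1: flows [0->2,2->1,3->2] -> levels [9 1 8 7]
Step 2: flows [0->2,2->1,2->3] -> levels [8 2 7 8]
Step 3: flows [0->2,2->1,3->2] -> levels [7 3 8 7]
Step 4: flows [2->0,2->1,2->3] -> levels [8 4 5 8]
Step 5: flows [0->2,2->1,3->2] -> levels [7 5 6 7]
Step 6: flows [0->2,2->1,3->2] -> levels [6 6 7 6]
Step 7: flows [2->0,2->1,2->3] -> levels [7 7 4 7]
Step 8: flows [0->2,1->2,3->2] -> levels [6 6 7 6]
  -> period-2 cycle (repeats step 6); tank 2 never drops to <=2
Tank 2 never reaches <=2 within 15 steps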